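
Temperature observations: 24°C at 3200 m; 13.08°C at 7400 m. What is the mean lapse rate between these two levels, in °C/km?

2.6°C/km

Γ = −ΔT/Δz = (24 − 13.08) / (7400 − 3200) m
  = 10.92°C / 4.2 km = 2.6°C/km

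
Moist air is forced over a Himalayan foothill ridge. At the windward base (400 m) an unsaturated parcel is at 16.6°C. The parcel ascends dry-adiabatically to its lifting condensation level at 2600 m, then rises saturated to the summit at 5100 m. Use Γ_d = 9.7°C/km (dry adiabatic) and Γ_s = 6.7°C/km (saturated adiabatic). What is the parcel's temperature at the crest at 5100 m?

-21.49°C

Dry to 2600 m: -9.7 × 2.2 km = -21.34°C, so T = -4.74°C.
Saturated to 5100 m: -6.7 × 2.5 km = -16.75°C, so T = -21.49°C.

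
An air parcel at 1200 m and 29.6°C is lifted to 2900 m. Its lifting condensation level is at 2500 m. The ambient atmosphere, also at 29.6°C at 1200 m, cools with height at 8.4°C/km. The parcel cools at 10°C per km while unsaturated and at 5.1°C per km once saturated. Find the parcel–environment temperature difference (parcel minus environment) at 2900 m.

-0.76°C (parcel cooler than environment)

Parcel:
  1200–2500 m, dry: Δz = 1.3 km ⇒ ΔT = -13°C; T = 16.6°C
  2500–2900 m, saturated: Δz = 0.4 km ⇒ ΔT = -2.04°C; T = 14.56°C
Environment:
  1200–2900 m, environment: Δz = 1.7 km ⇒ ΔT = -14.28°C; T = 15.32°C
T_parcel − T_env = 14.56 − 15.32 = -0.76°C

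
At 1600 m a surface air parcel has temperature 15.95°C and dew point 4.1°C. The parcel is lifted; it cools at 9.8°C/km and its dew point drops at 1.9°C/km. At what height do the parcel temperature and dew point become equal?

3100 m

T and T_d converge at 9.8 − 1.9 = 7.9°C per km
Height above start = (15.95 − 4.1) / 7.9 = 1.5 km
LCL altitude = 1600 m + 1500 m = 3100 m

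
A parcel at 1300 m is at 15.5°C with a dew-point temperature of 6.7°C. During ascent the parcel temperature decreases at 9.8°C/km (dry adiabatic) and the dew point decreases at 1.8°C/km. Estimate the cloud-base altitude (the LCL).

2400 m

T and T_d converge at 9.8 − 1.8 = 8°C per km
Height above start = (15.5 − 6.7) / 8 = 1.1 km
LCL altitude = 1300 m + 1100 m = 2400 m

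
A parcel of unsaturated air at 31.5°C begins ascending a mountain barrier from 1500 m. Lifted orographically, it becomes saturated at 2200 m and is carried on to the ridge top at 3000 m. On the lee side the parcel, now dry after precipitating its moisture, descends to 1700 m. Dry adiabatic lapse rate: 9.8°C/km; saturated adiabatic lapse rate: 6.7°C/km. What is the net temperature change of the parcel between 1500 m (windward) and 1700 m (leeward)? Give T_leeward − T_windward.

+0.52°C

Dry to 2200 m: -9.8 × 0.7 km = -6.86°C, so T = 24.64°C.
Saturated to 3000 m: -6.7 × 0.8 km = -5.36°C, so T = 19.28°C.
Dry descent to 1700 m: +9.8 × 1.3 km = +12.74°C, so T = 32.02°C.
Net change vs windward start: 32.02 − 31.5 = +0.52°C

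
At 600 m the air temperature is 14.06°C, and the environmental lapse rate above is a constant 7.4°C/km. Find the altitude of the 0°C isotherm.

Height above start = (14.06 − 0) / 7.4 = 1.9 km
Altitude = 600 m + 1900 m = 2500 m

2500 m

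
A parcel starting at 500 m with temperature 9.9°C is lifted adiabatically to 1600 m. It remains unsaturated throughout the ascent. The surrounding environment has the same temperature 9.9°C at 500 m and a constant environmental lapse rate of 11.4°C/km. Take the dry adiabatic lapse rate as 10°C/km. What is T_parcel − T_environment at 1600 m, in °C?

+1.54°C (parcel warmer than environment)

Parcel:
  From 500 m to 1600 m (dry): cools by 10 × 1.1 = 11°C, giving -1.1°C.
Environment:
  From 500 m to 1600 m (environment): cools by 11.4 × 1.1 = 12.54°C, giving -2.64°C.
T_parcel − T_env = -1.1 − (-2.64) = +1.54°C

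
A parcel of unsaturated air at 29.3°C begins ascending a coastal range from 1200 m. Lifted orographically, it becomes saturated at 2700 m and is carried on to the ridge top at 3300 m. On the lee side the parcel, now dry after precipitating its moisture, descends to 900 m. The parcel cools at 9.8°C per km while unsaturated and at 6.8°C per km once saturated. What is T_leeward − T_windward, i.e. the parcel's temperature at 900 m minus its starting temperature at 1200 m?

+4.74°C

Dry to 2700 m: -9.8 × 1.5 km = -14.7°C, so T = 14.6°C.
Saturated to 3300 m: -6.8 × 0.6 km = -4.08°C, so T = 10.52°C.
Dry descent to 900 m: +9.8 × 2.4 km = +23.52°C, so T = 34.04°C.
Net change vs windward start: 34.04 − 29.3 = +4.74°C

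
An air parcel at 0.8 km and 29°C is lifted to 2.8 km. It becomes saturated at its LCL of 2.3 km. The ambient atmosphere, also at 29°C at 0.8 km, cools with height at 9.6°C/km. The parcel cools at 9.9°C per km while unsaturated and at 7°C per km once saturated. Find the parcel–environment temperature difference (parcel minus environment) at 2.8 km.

+0.85°C (parcel warmer than environment)

Parcel:
  From 800 m to 2300 m (dry): cools by 9.9 × 1.5 = 14.85°C, giving 14.15°C.
  From 2300 m to 2800 m (saturated): cools by 7 × 0.5 = 3.5°C, giving 10.65°C.
Environment:
  From 800 m to 2800 m (environment): cools by 9.6 × 2 = 19.2°C, giving 9.8°C.
T_parcel − T_env = 10.65 − 9.8 = +0.85°C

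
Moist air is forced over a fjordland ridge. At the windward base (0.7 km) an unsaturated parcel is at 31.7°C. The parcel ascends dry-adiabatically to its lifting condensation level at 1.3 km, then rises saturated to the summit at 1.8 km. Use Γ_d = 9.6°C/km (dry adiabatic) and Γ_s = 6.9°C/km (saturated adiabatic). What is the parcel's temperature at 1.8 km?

22.49°C

Dry to 1300 m: -9.6 × 0.6 km = -5.76°C, so T = 25.94°C.
Saturated to 1800 m: -6.9 × 0.5 km = -3.45°C, so T = 22.49°C.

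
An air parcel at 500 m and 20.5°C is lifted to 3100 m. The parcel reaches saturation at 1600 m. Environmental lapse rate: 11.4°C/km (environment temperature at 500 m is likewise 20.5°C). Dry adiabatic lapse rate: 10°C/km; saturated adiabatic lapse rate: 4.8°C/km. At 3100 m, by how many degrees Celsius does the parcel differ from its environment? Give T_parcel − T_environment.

+11.44°C (parcel warmer than environment)

Parcel:
  500–1600 m, dry: Δz = 1.1 km ⇒ ΔT = -11°C; T = 9.5°C
  1600–3100 m, saturated: Δz = 1.5 km ⇒ ΔT = -7.2°C; T = 2.3°C
Environment:
  500–3100 m, environment: Δz = 2.6 km ⇒ ΔT = -29.64°C; T = -9.14°C
T_parcel − T_env = 2.3 − (-9.14) = +11.44°C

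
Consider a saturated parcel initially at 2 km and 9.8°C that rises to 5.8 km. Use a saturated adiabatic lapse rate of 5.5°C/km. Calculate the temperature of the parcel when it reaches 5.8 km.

-11.1°C

Saturated adiabatic to 5800 m: -5.5 × 3.8 km = -20.9°C, so T = -11.1°C.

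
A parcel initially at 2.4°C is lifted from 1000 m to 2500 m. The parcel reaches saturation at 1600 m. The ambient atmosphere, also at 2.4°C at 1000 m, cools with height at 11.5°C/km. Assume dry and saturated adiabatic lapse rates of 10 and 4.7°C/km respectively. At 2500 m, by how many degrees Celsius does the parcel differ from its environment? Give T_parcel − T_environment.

Parcel:
  1000–1600 m, dry: Δz = 0.6 km ⇒ ΔT = -6°C; T = -3.6°C
  1600–2500 m, saturated: Δz = 0.9 km ⇒ ΔT = -4.23°C; T = -7.83°C
Environment:
  1000–2500 m, environment: Δz = 1.5 km ⇒ ΔT = -17.25°C; T = -14.85°C
T_parcel − T_env = -7.83 − (-14.85) = +7.02°C

+7.02°C (parcel warmer than environment)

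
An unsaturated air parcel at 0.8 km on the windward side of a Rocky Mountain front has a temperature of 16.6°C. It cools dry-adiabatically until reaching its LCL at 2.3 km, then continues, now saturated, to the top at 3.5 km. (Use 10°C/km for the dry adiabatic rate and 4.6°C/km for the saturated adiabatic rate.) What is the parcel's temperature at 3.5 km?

-3.92°C

800 → 2300 m (dry, 10°C/km): ΔT = -10 × 1.5 = -15°C → T = 1.6°C
2300 → 3500 m (saturated, 4.6°C/km): ΔT = -4.6 × 1.2 = -5.52°C → T = -3.92°C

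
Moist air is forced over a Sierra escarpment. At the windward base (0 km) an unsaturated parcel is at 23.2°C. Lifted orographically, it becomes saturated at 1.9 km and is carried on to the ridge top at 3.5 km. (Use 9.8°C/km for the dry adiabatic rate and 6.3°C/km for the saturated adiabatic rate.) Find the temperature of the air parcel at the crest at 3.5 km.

From 0 m to 1900 m (dry): cools by 9.8 × 1.9 = 18.62°C, giving 4.58°C.
From 1900 m to 3500 m (saturated): cools by 6.3 × 1.6 = 10.08°C, giving -5.5°C.

-5.5°C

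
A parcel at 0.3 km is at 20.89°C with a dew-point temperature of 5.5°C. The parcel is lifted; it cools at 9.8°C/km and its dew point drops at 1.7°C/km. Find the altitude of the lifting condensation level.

T and T_d converge at 9.8 − 1.7 = 8.1°C per km
Height above start = (20.89 − 5.5) / 8.1 = 1.9 km
LCL altitude = 300 m + 1900 m = 2200 m

2.2 km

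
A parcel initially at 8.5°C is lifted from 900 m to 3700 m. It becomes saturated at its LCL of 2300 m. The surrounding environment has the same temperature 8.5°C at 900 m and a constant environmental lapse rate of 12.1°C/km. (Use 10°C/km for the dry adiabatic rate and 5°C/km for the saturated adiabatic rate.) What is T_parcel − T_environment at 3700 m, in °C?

+12.88°C (parcel warmer than environment)

Parcel:
  900–2300 m, dry: Δz = 1.4 km ⇒ ΔT = -14°C; T = -5.5°C
  2300–3700 m, saturated: Δz = 1.4 km ⇒ ΔT = -7°C; T = -12.5°C
Environment:
  900–3700 m, environment: Δz = 2.8 km ⇒ ΔT = -33.88°C; T = -25.38°C
T_parcel − T_env = -12.5 − (-25.38) = +12.88°C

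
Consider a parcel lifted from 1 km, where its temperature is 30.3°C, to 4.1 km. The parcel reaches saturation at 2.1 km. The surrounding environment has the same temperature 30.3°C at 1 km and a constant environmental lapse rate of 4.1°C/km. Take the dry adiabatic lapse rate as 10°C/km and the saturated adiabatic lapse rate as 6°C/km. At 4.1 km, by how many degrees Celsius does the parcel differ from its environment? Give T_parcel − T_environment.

-10.29°C (parcel cooler than environment)

Parcel:
  1000 → 2100 m (dry, 10°C/km): ΔT = -10 × 1.1 = -11°C → T = 19.3°C
  2100 → 4100 m (saturated, 6°C/km): ΔT = -6 × 2 = -12°C → T = 7.3°C
Environment:
  1000 → 4100 m (environment, 4.1°C/km): ΔT = -4.1 × 3.1 = -12.71°C → T = 17.59°C
T_parcel − T_env = 7.3 − 17.59 = -10.29°C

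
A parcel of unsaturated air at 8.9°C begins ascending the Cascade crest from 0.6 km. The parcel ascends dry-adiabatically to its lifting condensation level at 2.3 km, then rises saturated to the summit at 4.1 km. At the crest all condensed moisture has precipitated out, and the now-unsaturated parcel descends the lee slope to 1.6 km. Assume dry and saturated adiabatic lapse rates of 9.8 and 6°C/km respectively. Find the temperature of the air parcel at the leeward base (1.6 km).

600–2300 m, dry: Δz = 1.7 km ⇒ ΔT = -16.66°C; T = -7.76°C
2300–4100 m, saturated: Δz = 1.8 km ⇒ ΔT = -10.8°C; T = -18.56°C
4100–1600 m, dry descent: Δz = 2.5 km ⇒ ΔT = +24.5°C; T = 5.94°C

5.94°C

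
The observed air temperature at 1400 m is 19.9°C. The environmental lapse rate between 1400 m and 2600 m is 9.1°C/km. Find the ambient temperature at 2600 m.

8.98°C

1400 → 2600 m (environmental, 9.1°C/km): ΔT = -9.1 × 1.2 = -10.92°C → T = 8.98°C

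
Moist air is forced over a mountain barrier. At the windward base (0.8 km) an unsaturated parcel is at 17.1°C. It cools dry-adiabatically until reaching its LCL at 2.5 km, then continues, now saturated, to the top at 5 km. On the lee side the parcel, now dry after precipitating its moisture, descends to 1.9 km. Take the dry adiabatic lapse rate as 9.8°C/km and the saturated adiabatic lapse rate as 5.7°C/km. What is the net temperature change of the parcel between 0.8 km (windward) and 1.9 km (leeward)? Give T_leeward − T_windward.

Dry to 2500 m: -9.8 × 1.7 km = -16.66°C, so T = 0.44°C.
Saturated to 5000 m: -5.7 × 2.5 km = -14.25°C, so T = -13.81°C.
Dry descent to 1900 m: +9.8 × 3.1 km = +30.38°C, so T = 16.57°C.
Net change vs windward start: 16.57 − 17.1 = -0.53°C

-0.53°C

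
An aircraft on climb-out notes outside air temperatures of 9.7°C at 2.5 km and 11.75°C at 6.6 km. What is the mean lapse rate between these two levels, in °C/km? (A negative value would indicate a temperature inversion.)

-0.5°C/km

Γ = −ΔT/Δz = (9.7 − 11.75) / (6600 − 2500) m
  = -2.05°C / 4.1 km = -0.5°C/km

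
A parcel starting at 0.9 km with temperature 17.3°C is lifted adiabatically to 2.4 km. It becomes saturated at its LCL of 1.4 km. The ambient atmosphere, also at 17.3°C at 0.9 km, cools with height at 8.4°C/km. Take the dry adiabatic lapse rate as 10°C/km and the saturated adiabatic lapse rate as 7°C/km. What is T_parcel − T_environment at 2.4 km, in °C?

+0.6°C (parcel warmer than environment)

Parcel:
  From 900 m to 1400 m (dry): cools by 10 × 0.5 = 5°C, giving 12.3°C.
  From 1400 m to 2400 m (saturated): cools by 7 × 1 = 7°C, giving 5.3°C.
Environment:
  From 900 m to 2400 m (environment): cools by 8.4 × 1.5 = 12.6°C, giving 4.7°C.
T_parcel − T_env = 5.3 − 4.7 = +0.6°C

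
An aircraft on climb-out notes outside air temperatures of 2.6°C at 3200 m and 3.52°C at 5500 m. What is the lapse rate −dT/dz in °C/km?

-0.4°C/km

Γ = −ΔT/Δz = (2.6 − 3.52) / (5500 − 3200) m
  = -0.92°C / 2.3 km = -0.4°C/km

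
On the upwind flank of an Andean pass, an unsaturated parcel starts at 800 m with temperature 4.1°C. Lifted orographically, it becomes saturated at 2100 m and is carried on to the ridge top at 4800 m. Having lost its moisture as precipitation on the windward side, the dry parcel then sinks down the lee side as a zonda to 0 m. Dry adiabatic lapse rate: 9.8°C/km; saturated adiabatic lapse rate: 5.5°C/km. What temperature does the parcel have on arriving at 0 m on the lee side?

23.55°C

From 800 m to 2100 m (dry): cools by 9.8 × 1.3 = 12.74°C, giving -8.64°C.
From 2100 m to 4800 m (saturated): cools by 5.5 × 2.7 = 14.85°C, giving -23.49°C.
From 4800 m to 0 m (dry descent): warms by 9.8 × 4.8 = 47.04°C, giving 23.55°C.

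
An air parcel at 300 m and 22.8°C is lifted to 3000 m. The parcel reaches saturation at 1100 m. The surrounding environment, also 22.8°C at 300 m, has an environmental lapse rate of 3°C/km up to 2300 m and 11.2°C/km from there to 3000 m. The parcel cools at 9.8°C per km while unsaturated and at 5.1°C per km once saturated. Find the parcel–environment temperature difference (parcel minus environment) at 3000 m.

Parcel:
  From 300 m to 1100 m (dry): cools by 9.8 × 0.8 = 7.84°C, giving 14.96°C.
  From 1100 m to 3000 m (saturated): cools by 5.1 × 1.9 = 9.69°C, giving 5.27°C.
Environment:
  From 300 m to 2300 m (environment, lower layer): cools by 3 × 2 = 6°C, giving 16.8°C.
  From 2300 m to 3000 m (environment, upper layer): cools by 11.2 × 0.7 = 7.84°C, giving 8.96°C.
T_parcel − T_env = 5.27 − 8.96 = -3.69°C

-3.69°C (parcel cooler than environment)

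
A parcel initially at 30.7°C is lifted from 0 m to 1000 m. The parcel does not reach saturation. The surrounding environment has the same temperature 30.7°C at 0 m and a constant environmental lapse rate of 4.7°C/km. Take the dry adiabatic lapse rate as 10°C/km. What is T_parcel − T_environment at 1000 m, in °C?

Parcel:
  0–1000 m, dry: Δz = 1 km ⇒ ΔT = -10°C; T = 20.7°C
Environment:
  0–1000 m, environment: Δz = 1 km ⇒ ΔT = -4.7°C; T = 26°C
T_parcel − T_env = 20.7 − 26 = -5.3°C

-5.3°C (parcel cooler than environment)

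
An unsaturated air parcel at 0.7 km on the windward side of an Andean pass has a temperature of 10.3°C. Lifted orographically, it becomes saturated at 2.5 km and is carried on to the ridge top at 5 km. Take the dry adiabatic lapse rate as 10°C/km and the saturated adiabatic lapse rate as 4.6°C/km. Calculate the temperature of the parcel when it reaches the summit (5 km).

-19.2°C

From 700 m to 2500 m (dry): cools by 10 × 1.8 = 18°C, giving -7.7°C.
From 2500 m to 5000 m (saturated): cools by 4.6 × 2.5 = 11.5°C, giving -19.2°C.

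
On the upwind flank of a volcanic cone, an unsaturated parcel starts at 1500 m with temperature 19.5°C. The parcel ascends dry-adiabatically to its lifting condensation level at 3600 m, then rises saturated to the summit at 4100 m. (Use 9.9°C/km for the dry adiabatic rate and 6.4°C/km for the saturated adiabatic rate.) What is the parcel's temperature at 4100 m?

1500–3600 m, dry: Δz = 2.1 km ⇒ ΔT = -20.79°C; T = -1.29°C
3600–4100 m, saturated: Δz = 0.5 km ⇒ ΔT = -3.2°C; T = -4.49°C

-4.49°C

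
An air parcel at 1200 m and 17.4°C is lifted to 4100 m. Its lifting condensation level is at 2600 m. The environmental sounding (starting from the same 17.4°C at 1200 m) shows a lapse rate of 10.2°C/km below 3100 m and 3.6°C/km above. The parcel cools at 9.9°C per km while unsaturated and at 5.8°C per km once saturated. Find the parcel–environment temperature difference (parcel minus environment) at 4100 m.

Parcel:
  1200–2600 m, dry: Δz = 1.4 km ⇒ ΔT = -13.86°C; T = 3.54°C
  2600–4100 m, saturated: Δz = 1.5 km ⇒ ΔT = -8.7°C; T = -5.16°C
Environment:
  1200–3100 m, environment, lower layer: Δz = 1.9 km ⇒ ΔT = -19.38°C; T = -1.98°C
  3100–4100 m, environment, upper layer: Δz = 1 km ⇒ ΔT = -3.6°C; T = -5.58°C
T_parcel − T_env = -5.16 − (-5.58) = +0.42°C

+0.42°C (parcel warmer than environment)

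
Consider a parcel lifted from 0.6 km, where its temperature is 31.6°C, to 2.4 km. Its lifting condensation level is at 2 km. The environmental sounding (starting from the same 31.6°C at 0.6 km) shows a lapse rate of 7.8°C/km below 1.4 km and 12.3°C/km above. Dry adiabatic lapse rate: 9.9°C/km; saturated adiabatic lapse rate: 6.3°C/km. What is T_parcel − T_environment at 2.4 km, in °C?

Parcel:
  600–2000 m, dry: Δz = 1.4 km ⇒ ΔT = -13.86°C; T = 17.74°C
  2000–2400 m, saturated: Δz = 0.4 km ⇒ ΔT = -2.52°C; T = 15.22°C
Environment:
  600–1400 m, environment, lower layer: Δz = 0.8 km ⇒ ΔT = -6.24°C; T = 25.36°C
  1400–2400 m, environment, upper layer: Δz = 1 km ⇒ ΔT = -12.3°C; T = 13.06°C
T_parcel − T_env = 15.22 − 13.06 = +2.16°C

+2.16°C (parcel warmer than environment)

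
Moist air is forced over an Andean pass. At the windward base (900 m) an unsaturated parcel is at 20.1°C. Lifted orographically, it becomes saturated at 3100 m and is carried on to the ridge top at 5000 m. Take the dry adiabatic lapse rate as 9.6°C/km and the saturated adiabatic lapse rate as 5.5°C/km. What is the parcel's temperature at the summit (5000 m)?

900 → 3100 m (dry, 9.6°C/km): ΔT = -9.6 × 2.2 = -21.12°C → T = -1.02°C
3100 → 5000 m (saturated, 5.5°C/km): ΔT = -5.5 × 1.9 = -10.45°C → T = -11.47°C

-11.47°C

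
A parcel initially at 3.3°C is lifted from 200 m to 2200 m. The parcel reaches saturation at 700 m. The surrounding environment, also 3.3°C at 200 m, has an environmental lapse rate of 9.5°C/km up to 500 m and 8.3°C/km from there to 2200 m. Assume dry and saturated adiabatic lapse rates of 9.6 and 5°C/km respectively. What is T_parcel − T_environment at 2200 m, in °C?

+4.66°C (parcel warmer than environment)

Parcel:
  200–700 m, dry: Δz = 0.5 km ⇒ ΔT = -4.8°C; T = -1.5°C
  700–2200 m, saturated: Δz = 1.5 km ⇒ ΔT = -7.5°C; T = -9°C
Environment:
  200–500 m, environment, lower layer: Δz = 0.3 km ⇒ ΔT = -2.85°C; T = 0.45°C
  500–2200 m, environment, upper layer: Δz = 1.7 km ⇒ ΔT = -14.11°C; T = -13.66°C
T_parcel − T_env = -9 − (-13.66) = +4.66°C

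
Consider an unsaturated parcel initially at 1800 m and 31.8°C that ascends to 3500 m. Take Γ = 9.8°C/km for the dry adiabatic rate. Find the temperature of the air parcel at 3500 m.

15.14°C

From 1800 m to 3500 m (dry adiabatic): cools by 9.8 × 1.7 = 16.66°C, giving 15.14°C.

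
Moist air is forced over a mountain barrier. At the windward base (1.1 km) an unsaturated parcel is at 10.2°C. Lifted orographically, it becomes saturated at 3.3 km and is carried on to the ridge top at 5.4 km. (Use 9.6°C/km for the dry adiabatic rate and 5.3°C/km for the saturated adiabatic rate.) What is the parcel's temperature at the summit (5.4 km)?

1100–3300 m, dry: Δz = 2.2 km ⇒ ΔT = -21.12°C; T = -10.92°C
3300–5400 m, saturated: Δz = 2.1 km ⇒ ΔT = -11.13°C; T = -22.05°C

-22.05°C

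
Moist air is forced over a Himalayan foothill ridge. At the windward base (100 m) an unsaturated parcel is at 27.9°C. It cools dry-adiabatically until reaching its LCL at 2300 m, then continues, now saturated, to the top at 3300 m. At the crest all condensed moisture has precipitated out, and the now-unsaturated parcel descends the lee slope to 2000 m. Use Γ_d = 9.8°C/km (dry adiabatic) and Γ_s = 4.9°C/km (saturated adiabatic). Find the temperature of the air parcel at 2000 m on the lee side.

100 → 2300 m (dry, 9.8°C/km): ΔT = -9.8 × 2.2 = -21.56°C → T = 6.34°C
2300 → 3300 m (saturated, 4.9°C/km): ΔT = -4.9 × 1 = -4.9°C → T = 1.44°C
3300 → 2000 m (dry descent, 9.8°C/km): ΔT = +9.8 × 1.3 = +12.74°C → T = 14.18°C

14.18°C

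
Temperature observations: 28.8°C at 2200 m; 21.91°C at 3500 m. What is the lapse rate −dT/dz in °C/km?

Γ = −ΔT/Δz = (28.8 − 21.91) / (3500 − 2200) m
  = 6.89°C / 1.3 km = 5.3°C/km

5.3°C/km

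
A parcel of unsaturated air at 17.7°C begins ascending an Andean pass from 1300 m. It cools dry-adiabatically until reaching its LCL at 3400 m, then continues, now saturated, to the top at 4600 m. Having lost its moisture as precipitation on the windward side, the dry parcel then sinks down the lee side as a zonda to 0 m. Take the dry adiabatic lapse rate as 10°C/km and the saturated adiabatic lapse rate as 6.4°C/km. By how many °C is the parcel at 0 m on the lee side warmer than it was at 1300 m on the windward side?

+17.32°C

From 1300 m to 3400 m (dry): cools by 10 × 2.1 = 21°C, giving -3.3°C.
From 3400 m to 4600 m (saturated): cools by 6.4 × 1.2 = 7.68°C, giving -10.98°C.
From 4600 m to 0 m (dry descent): warms by 10 × 4.6 = 46°C, giving 35.02°C.
Net change vs windward start: 35.02 − 17.7 = +17.32°C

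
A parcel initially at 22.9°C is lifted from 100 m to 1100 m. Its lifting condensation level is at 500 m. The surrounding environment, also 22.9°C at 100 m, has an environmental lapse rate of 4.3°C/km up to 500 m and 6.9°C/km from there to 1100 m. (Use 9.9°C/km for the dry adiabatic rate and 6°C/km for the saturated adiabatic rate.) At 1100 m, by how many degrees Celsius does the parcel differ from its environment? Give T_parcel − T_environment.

-1.7°C (parcel cooler than environment)

Parcel:
  100–500 m, dry: Δz = 0.4 km ⇒ ΔT = -3.96°C; T = 18.94°C
  500–1100 m, saturated: Δz = 0.6 km ⇒ ΔT = -3.6°C; T = 15.34°C
Environment:
  100–500 m, environment, lower layer: Δz = 0.4 km ⇒ ΔT = -1.72°C; T = 21.18°C
  500–1100 m, environment, upper layer: Δz = 0.6 km ⇒ ΔT = -4.14°C; T = 17.04°C
T_parcel − T_env = 15.34 − 17.04 = -1.7°C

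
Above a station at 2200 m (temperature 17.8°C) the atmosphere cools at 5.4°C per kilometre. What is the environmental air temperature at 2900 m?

14.02°C

2200–2900 m, environmental: Δz = 0.7 km ⇒ ΔT = -3.78°C; T = 14.02°C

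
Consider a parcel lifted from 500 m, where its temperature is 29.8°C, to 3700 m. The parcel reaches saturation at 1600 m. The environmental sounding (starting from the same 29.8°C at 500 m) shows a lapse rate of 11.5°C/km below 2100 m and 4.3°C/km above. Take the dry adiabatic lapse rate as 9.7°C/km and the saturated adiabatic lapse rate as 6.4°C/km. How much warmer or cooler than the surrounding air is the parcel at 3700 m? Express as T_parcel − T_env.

Parcel:
  From 500 m to 1600 m (dry): cools by 9.7 × 1.1 = 10.67°C, giving 19.13°C.
  From 1600 m to 3700 m (saturated): cools by 6.4 × 2.1 = 13.44°C, giving 5.69°C.
Environment:
  From 500 m to 2100 m (environment, lower layer): cools by 11.5 × 1.6 = 18.4°C, giving 11.4°C.
  From 2100 m to 3700 m (environment, upper layer): cools by 4.3 × 1.6 = 6.88°C, giving 4.52°C.
T_parcel − T_env = 5.69 − 4.52 = +1.17°C

+1.17°C (parcel warmer than environment)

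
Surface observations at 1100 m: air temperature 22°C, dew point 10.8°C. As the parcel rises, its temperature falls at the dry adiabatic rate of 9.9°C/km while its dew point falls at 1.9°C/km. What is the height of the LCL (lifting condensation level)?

T and T_d converge at 9.9 − 1.9 = 8°C per km
Height above start = (22 − 10.8) / 8 = 1.4 km
LCL altitude = 1100 m + 1400 m = 2500 m

2500 m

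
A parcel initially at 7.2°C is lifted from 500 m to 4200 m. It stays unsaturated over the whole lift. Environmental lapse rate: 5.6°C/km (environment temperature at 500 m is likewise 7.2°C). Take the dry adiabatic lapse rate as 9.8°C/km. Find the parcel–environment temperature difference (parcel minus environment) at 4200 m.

Parcel:
  500 → 4200 m (dry, 9.8°C/km): ΔT = -9.8 × 3.7 = -36.26°C → T = -29.06°C
Environment:
  500 → 4200 m (environment, 5.6°C/km): ΔT = -5.6 × 3.7 = -20.72°C → T = -13.52°C
T_parcel − T_env = -29.06 − (-13.52) = -15.54°C

-15.54°C (parcel cooler than environment)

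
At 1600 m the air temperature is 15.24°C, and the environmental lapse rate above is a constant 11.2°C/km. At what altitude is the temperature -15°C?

4300 m

Height above start = (15.24 − (-15)) / 11.2 = 2.7 km
Altitude = 1600 m + 2700 m = 4300 m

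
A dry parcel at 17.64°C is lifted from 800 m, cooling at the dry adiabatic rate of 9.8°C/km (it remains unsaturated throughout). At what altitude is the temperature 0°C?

Height above start = (17.64 − 0) / 9.8 = 1.8 km
Altitude = 800 m + 1800 m = 2600 m

2600 m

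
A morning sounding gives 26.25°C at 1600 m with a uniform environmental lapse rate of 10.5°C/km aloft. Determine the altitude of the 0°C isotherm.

Height above start = (26.25 − 0) / 10.5 = 2.5 km
Altitude = 1600 m + 2500 m = 4100 m

4100 m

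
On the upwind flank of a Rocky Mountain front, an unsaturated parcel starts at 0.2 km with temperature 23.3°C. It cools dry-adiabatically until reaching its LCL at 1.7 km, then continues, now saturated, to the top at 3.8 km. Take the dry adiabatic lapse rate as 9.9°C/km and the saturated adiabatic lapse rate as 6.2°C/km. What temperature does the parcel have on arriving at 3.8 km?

-4.57°C

200–1700 m, dry: Δz = 1.5 km ⇒ ΔT = -14.85°C; T = 8.45°C
1700–3800 m, saturated: Δz = 2.1 km ⇒ ΔT = -13.02°C; T = -4.57°C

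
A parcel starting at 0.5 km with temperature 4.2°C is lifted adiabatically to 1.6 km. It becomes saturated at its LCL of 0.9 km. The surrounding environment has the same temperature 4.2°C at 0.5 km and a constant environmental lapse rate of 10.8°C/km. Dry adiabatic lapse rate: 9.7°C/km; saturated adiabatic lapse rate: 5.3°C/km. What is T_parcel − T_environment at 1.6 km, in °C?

+4.29°C (parcel warmer than environment)

Parcel:
  From 500 m to 900 m (dry): cools by 9.7 × 0.4 = 3.88°C, giving 0.32°C.
  From 900 m to 1600 m (saturated): cools by 5.3 × 0.7 = 3.71°C, giving -3.39°C.
Environment:
  From 500 m to 1600 m (environment): cools by 10.8 × 1.1 = 11.88°C, giving -7.68°C.
T_parcel − T_env = -3.39 − (-7.68) = +4.29°C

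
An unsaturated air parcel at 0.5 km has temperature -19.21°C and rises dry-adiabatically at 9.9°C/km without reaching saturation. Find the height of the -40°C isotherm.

Height above start = (-19.21 − (-40)) / 9.9 = 2.1 km
Altitude = 500 m + 2100 m = 2600 m

2.6 km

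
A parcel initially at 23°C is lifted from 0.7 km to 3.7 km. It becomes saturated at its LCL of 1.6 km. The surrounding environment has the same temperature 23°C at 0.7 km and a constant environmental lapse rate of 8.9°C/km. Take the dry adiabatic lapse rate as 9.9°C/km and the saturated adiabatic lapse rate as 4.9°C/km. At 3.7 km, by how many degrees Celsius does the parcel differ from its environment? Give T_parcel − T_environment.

Parcel:
  From 700 m to 1600 m (dry): cools by 9.9 × 0.9 = 8.91°C, giving 14.09°C.
  From 1600 m to 3700 m (saturated): cools by 4.9 × 2.1 = 10.29°C, giving 3.8°C.
Environment:
  From 700 m to 3700 m (environment): cools by 8.9 × 3 = 26.7°C, giving -3.7°C.
T_parcel − T_env = 3.8 − (-3.7) = +7.5°C

+7.5°C (parcel warmer than environment)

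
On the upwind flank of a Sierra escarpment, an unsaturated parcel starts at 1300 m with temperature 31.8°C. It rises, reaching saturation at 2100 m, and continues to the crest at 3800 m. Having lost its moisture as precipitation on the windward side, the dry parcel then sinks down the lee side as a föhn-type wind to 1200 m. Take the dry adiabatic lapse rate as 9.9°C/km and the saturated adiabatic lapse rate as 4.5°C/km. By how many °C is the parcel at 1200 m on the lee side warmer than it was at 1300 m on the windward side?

+10.17°C

1300–2100 m, dry: Δz = 0.8 km ⇒ ΔT = -7.92°C; T = 23.88°C
2100–3800 m, saturated: Δz = 1.7 km ⇒ ΔT = -7.65°C; T = 16.23°C
3800–1200 m, dry descent: Δz = 2.6 km ⇒ ΔT = +25.74°C; T = 41.97°C
Net change vs windward start: 41.97 − 31.8 = +10.17°C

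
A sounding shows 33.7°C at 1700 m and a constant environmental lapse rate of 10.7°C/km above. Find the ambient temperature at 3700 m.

12.3°C

1700–3700 m, environmental: Δz = 2 km ⇒ ΔT = -21.4°C; T = 12.3°C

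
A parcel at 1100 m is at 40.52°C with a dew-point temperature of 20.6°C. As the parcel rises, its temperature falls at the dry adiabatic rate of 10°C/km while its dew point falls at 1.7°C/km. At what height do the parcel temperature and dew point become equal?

T and T_d converge at 10 − 1.7 = 8.3°C per km
Height above start = (40.52 − 20.6) / 8.3 = 2.4 km
LCL altitude = 1100 m + 2400 m = 3500 m

3500 m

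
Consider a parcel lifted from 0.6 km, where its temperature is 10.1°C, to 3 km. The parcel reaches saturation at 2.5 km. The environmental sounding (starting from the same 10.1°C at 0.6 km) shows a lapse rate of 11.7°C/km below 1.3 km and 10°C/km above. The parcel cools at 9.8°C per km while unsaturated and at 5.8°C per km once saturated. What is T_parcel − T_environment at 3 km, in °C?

Parcel:
  From 600 m to 2500 m (dry): cools by 9.8 × 1.9 = 18.62°C, giving -8.52°C.
  From 2500 m to 3000 m (saturated): cools by 5.8 × 0.5 = 2.9°C, giving -11.42°C.
Environment:
  From 600 m to 1300 m (environment, lower layer): cools by 11.7 × 0.7 = 8.19°C, giving 1.91°C.
  From 1300 m to 3000 m (environment, upper layer): cools by 10 × 1.7 = 17°C, giving -15.09°C.
T_parcel − T_env = -11.42 − (-15.09) = +3.67°C

+3.67°C (parcel warmer than environment)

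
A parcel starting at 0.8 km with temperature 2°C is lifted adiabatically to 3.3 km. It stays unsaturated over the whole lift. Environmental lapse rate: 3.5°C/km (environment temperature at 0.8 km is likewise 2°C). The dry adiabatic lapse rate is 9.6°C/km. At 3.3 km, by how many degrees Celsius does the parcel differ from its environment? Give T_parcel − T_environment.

Parcel:
  800 → 3300 m (dry, 9.6°C/km): ΔT = -9.6 × 2.5 = -24°C → T = -22°C
Environment:
  800 → 3300 m (environment, 3.5°C/km): ΔT = -3.5 × 2.5 = -8.75°C → T = -6.75°C
T_parcel − T_env = -22 − (-6.75) = -15.25°C

-15.25°C (parcel cooler than environment)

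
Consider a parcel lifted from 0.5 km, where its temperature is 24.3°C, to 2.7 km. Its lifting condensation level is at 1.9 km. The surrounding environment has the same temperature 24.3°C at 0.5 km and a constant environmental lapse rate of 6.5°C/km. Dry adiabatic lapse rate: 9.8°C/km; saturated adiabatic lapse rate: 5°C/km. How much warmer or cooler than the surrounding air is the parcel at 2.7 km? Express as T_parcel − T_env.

Parcel:
  500 → 1900 m (dry, 9.8°C/km): ΔT = -9.8 × 1.4 = -13.72°C → T = 10.58°C
  1900 → 2700 m (saturated, 5°C/km): ΔT = -5 × 0.8 = -4°C → T = 6.58°C
Environment:
  500 → 2700 m (environment, 6.5°C/km): ΔT = -6.5 × 2.2 = -14.3°C → T = 10°C
T_parcel − T_env = 6.58 − 10 = -3.42°C

-3.42°C (parcel cooler than environment)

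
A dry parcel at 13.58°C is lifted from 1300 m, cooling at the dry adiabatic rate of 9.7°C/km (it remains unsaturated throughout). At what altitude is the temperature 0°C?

Height above start = (13.58 − 0) / 9.7 = 1.4 km
Altitude = 1300 m + 1400 m = 2700 m

2700 m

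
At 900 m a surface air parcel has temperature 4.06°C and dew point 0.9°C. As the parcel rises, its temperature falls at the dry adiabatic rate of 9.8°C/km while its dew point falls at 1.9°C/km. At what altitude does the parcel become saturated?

T and T_d converge at 9.8 − 1.9 = 7.9°C per km
Height above start = (4.06 − 0.9) / 7.9 = 0.4 km
LCL altitude = 900 m + 400 m = 1300 m

1300 m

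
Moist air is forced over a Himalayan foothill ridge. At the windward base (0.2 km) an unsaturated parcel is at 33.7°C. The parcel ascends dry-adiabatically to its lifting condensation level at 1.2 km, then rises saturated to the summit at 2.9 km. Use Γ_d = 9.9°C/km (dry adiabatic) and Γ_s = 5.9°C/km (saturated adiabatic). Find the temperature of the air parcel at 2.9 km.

13.77°C

200 → 1200 m (dry, 9.9°C/km): ΔT = -9.9 × 1 = -9.9°C → T = 23.8°C
1200 → 2900 m (saturated, 5.9°C/km): ΔT = -5.9 × 1.7 = -10.03°C → T = 13.77°C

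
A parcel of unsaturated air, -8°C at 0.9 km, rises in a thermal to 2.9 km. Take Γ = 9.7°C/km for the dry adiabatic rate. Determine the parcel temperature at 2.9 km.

900 → 2900 m (dry adiabatic, 9.7°C/km): ΔT = -9.7 × 2 = -19.4°C → T = -27.4°C

-27.4°C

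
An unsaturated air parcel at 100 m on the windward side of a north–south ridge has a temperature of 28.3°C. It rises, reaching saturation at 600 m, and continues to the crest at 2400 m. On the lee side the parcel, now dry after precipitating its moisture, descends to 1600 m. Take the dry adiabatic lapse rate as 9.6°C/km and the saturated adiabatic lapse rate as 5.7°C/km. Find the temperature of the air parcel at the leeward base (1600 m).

20.92°C

100 → 600 m (dry, 9.6°C/km): ΔT = -9.6 × 0.5 = -4.8°C → T = 23.5°C
600 → 2400 m (saturated, 5.7°C/km): ΔT = -5.7 × 1.8 = -10.26°C → T = 13.24°C
2400 → 1600 m (dry descent, 9.6°C/km): ΔT = +9.6 × 0.8 = +7.68°C → T = 20.92°C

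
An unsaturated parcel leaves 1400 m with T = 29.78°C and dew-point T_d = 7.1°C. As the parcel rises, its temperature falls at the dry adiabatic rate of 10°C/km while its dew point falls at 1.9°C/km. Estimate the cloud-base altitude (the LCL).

T and T_d converge at 10 − 1.9 = 8.1°C per km
Height above start = (29.78 − 7.1) / 8.1 = 2.8 km
LCL altitude = 1400 m + 2800 m = 4200 m

4200 m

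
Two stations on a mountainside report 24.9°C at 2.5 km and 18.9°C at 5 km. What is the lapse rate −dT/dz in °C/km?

2.4°C/km

Γ = −ΔT/Δz = (24.9 − 18.9) / (5000 − 2500) m
  = 6°C / 2.5 km = 2.4°C/km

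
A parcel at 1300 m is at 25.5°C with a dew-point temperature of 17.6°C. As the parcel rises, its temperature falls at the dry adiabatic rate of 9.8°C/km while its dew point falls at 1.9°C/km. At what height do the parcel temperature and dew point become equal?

2300 m

T and T_d converge at 9.8 − 1.9 = 7.9°C per km
Height above start = (25.5 − 17.6) / 7.9 = 1 km
LCL altitude = 1300 m + 1000 m = 2300 m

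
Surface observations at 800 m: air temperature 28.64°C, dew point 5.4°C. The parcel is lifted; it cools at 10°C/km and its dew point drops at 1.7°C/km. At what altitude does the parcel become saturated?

T and T_d converge at 10 − 1.7 = 8.3°C per km
Height above start = (28.64 − 5.4) / 8.3 = 2.8 km
LCL altitude = 800 m + 2800 m = 3600 m

3600 m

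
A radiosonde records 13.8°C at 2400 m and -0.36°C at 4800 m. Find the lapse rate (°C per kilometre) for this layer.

Γ = −ΔT/Δz = (13.8 − (-0.36)) / (4800 − 2400) m
  = 14.16°C / 2.4 km = 5.9°C/km

5.9°C/km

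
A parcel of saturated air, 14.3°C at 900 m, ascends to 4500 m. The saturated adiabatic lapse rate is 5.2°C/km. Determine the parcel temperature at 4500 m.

900–4500 m, saturated adiabatic: Δz = 3.6 km ⇒ ΔT = -18.72°C; T = -4.42°C

-4.42°C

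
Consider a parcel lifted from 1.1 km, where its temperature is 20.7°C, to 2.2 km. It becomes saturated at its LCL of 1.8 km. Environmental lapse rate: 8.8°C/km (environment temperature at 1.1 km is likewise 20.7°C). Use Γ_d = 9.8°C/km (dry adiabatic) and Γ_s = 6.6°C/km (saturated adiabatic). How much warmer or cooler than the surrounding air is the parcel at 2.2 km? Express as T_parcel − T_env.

Parcel:
  From 1100 m to 1800 m (dry): cools by 9.8 × 0.7 = 6.86°C, giving 13.84°C.
  From 1800 m to 2200 m (saturated): cools by 6.6 × 0.4 = 2.64°C, giving 11.2°C.
Environment:
  From 1100 m to 2200 m (environment): cools by 8.8 × 1.1 = 9.68°C, giving 11.02°C.
T_parcel − T_env = 11.2 − 11.02 = +0.18°C

+0.18°C (parcel warmer than environment)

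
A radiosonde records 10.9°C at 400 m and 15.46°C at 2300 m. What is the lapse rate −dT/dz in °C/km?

-2.4°C/km

Γ = −ΔT/Δz = (10.9 − 15.46) / (2300 − 400) m
  = -4.56°C / 1.9 km = -2.4°C/km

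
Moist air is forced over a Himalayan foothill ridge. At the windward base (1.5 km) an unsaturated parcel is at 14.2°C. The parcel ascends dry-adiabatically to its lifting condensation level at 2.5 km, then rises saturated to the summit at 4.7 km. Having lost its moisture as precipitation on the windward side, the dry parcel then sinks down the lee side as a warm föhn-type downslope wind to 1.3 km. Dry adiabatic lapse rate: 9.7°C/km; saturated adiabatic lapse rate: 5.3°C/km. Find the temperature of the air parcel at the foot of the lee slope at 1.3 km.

25.82°C

Dry to 2500 m: -9.7 × 1 km = -9.7°C, so T = 4.5°C.
Saturated to 4700 m: -5.3 × 2.2 km = -11.66°C, so T = -7.16°C.
Dry descent to 1300 m: +9.7 × 3.4 km = +32.98°C, so T = 25.82°C.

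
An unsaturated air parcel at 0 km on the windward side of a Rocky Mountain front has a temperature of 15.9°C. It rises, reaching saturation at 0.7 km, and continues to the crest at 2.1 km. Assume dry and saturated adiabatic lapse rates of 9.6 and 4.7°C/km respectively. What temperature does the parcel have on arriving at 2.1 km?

0–700 m, dry: Δz = 0.7 km ⇒ ΔT = -6.72°C; T = 9.18°C
700–2100 m, saturated: Δz = 1.4 km ⇒ ΔT = -6.58°C; T = 2.6°C

2.6°C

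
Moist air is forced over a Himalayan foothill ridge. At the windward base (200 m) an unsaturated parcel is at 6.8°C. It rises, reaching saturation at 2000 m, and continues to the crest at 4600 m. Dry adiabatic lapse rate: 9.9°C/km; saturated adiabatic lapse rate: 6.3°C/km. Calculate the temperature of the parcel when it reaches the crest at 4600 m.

-27.4°C

200 → 2000 m (dry, 9.9°C/km): ΔT = -9.9 × 1.8 = -17.82°C → T = -11.02°C
2000 → 4600 m (saturated, 6.3°C/km): ΔT = -6.3 × 2.6 = -16.38°C → T = -27.4°C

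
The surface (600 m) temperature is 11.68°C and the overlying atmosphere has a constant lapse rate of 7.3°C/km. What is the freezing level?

Height above start = (11.68 − 0) / 7.3 = 1.6 km
Altitude = 600 m + 1600 m = 2200 m

2200 m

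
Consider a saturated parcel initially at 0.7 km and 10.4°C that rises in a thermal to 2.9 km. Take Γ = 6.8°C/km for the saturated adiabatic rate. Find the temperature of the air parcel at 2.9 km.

From 700 m to 2900 m (saturated adiabatic): cools by 6.8 × 2.2 = 14.96°C, giving -4.56°C.

-4.56°C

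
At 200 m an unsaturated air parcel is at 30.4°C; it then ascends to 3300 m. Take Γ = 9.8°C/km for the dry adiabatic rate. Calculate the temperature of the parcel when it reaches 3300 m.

0.02°C

Dry adiabatic to 3300 m: -9.8 × 3.1 km = -30.38°C, so T = 0.02°C.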